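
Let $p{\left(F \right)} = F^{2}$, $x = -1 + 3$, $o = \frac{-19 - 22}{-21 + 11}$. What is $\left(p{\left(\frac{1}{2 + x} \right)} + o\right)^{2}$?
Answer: $\frac{110889}{6400} \approx 17.326$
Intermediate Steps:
$o = \frac{41}{10}$ ($o = - \frac{41}{-10} = \left(-41\right) \left(- \frac{1}{10}\right) = \frac{41}{10} \approx 4.1$)
$x = 2$
$\left(p{\left(\frac{1}{2 + x} \right)} + o\right)^{2} = \left(\left(\frac{1}{2 + 2}\right)^{2} + \frac{41}{10}\right)^{2} = \left(\left(\frac{1}{4}\right)^{2} + \frac{41}{10}\right)^{2} = \left(\frac{1}{16} + \frac{41}{10}\right)^{2} = \left(\frac{333}{80}\right)^{2} = \frac{110889}{6400}$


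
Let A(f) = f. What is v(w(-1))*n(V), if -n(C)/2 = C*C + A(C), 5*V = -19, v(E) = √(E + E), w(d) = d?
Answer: -532*I*√2/25 ≈ -30.094*I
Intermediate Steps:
v(E) = √2*√E (v(E) = √(2*E) = √2*√E)
V = -19/5 (V = (⅕)*(-19) = -19/5 ≈ -3.8000)
n(C) = -2*C - 2*C² (n(C) = -2*(C*C + C) = -2*(C² + C) = -2*(C + C²) = -2*C - 2*C²)
v(w(-1))*n(V) = (√2*√(-1))*(2*(-19/5)*(-1 - 1*(-19/5))) = (√2*I)*(2*(-19/5)*(-1 + 19/5)) = (I*√2)*(2*(-19/5)*(14/5)) = (I*√2)*(-532/25) = -532*I*√2/25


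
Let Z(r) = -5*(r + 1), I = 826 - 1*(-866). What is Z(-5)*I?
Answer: 33840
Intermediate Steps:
I = 1692 (I = 826 + 866 = 1692)
Z(r) = -5 - 5*r (Z(r) = -5*(1 + r) = -5 - 5*r)
Z(-5)*I = (-5 - 5*(-5))*1692 = (-5 + 25)*1692 = 20*1692 = 33840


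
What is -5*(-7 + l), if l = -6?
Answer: 65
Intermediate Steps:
-5*(-7 + l) = -5*(-7 - 6) = -5*(-13) = 65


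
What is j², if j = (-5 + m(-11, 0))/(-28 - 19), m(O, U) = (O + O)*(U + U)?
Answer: 25/2209 ≈ 0.011317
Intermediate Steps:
m(O, U) = 4*O*U (m(O, U) = (2*O)*(2*U) = 4*O*U)
j = 5/47 (j = (-5 + 4*(-11)*0)/(-28 - 19) = (-5 + 0)/(-47) = -5*(-1/47) = 5/47 ≈ 0.10638)
j² = (5/47)² = 25/2209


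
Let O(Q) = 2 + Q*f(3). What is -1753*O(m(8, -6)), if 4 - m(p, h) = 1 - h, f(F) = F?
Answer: 12271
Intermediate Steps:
m(p, h) = 3 + h (m(p, h) = 4 - (1 - h) = 4 + (-1 + h) = 3 + h)
O(Q) = 2 + 3*Q (O(Q) = 2 + Q*3 = 2 + 3*Q)
-1753*O(m(8, -6)) = -1753*(2 + 3*(3 - 6)) = -1753*(2 + 3*(-3)) = -1753*(2 - 9) = -1753*(-7) = 12271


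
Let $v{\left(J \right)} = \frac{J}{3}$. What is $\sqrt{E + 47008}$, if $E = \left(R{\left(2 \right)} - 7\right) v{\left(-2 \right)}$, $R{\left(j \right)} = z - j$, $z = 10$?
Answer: $\frac{7 \sqrt{8634}}{3} \approx 216.81$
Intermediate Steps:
$R{\left(j \right)} = 10 - j$
$v{\left(J \right)} = \frac{J}{3}$ ($v{\left(J \right)} = J \frac{1}{3} = \frac{J}{3}$)
$E = - \frac{2}{3}$ ($E = \left(\left(10 - 2\right) - 7\right) \frac{1}{3} \left(-2\right) = \left(\left(10 - 2\right) - 7\right) \left(- \frac{2}{3}\right) = \left(8 - 7\right) \left(- \frac{2}{3}\right) = 1 \left(- \frac{2}{3}\right) = - \frac{2}{3} \approx -0.66667$)
$\sqrt{E + 47008} = \sqrt{- \frac{2}{3} + 47008} = \sqrt{\frac{141022}{3}} = \frac{7 \sqrt{8634}}{3}$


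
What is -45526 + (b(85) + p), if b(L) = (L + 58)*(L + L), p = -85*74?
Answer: -27506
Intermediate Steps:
p = -6290
b(L) = 2*L*(58 + L) (b(L) = (58 + L)*(2*L) = 2*L*(58 + L))
-45526 + (b(85) + p) = -45526 + (2*85*(58 + 85) - 6290) = -45526 + (2*85*143 - 6290) = -45526 + (24310 - 6290) = -45526 + 18020 = -27506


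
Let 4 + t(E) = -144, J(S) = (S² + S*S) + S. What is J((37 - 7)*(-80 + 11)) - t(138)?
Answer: 8567878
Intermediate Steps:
J(S) = S + 2*S² (J(S) = (S² + S²) + S = 2*S² + S = S + 2*S²)
t(E) = -148 (t(E) = -4 - 144 = -148)
J((37 - 7)*(-80 + 11)) - t(138) = ((37 - 7)*(-80 + 11))*(1 + 2*((37 - 7)*(-80 + 11))) - 1*(-148) = (30*(-69))*(1 + 2*(30*(-69))) + 148 = -2070*(1 + 2*(-2070)) + 148 = -2070*(1 - 4140) + 148 = -2070*(-4139) + 148 = 8567730 + 148 = 8567878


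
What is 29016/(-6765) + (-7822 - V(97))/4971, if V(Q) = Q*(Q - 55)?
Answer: -74904992/11209605 ≈ -6.6822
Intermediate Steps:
V(Q) = Q*(-55 + Q)
29016/(-6765) + (-7822 - V(97))/4971 = 29016/(-6765) + (-7822 - 97*(-55 + 97))/4971 = 29016*(-1/6765) + (-7822 - 97*42)*(1/4971) = -9672/2255 + (-7822 - 1*4074)*(1/4971) = -9672/2255 + (-7822 - 4074)*(1/4971) = -9672/2255 - 11896*1/4971 = -9672/2255 - 11896/4971 = -74904992/11209605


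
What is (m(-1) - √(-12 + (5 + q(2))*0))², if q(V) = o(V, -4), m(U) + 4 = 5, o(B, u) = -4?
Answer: (1 - 2*I*√3)² ≈ -11.0 - 6.9282*I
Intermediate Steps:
m(U) = 1 (m(U) = -4 + 5 = 1)
q(V) = -4
(m(-1) - √(-12 + (5 + q(2))*0))² = (1 - √(-12 + (5 - 4)*0))² = (1 - √(-12 + 1*0))² = (1 - √(-12 + 0))² = (1 - √(-12))² = (1 - 2*I*√3)²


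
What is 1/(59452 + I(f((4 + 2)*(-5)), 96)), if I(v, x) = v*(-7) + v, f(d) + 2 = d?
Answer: 1/59644 ≈ 1.6766e-5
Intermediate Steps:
f(d) = -2 + d
I(v, x) = -6*v (I(v, x) = -7*v + v = -6*v)
1/(59452 + I(f((4 + 2)*(-5)), 96)) = 1/(59452 - 6*(-2 + (4 + 2)*(-5))) = 1/(59452 - 6*(-2 + 6*(-5))) = 1/(59452 - 6*(-2 - 30)) = 1/(59452 - 6*(-32)) = 1/(59452 + 192) = 1/59644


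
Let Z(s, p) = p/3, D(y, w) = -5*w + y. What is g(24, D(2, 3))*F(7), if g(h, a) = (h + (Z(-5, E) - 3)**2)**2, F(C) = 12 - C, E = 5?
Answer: 269120/81 ≈ 3322.5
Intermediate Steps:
D(y, w) = y - 5*w
Z(s, p) = p/3 (Z(s, p) = p*(1/3) = p/3)
g(h, a) = (16/9 + h)**2 (g(h, a) = (h + ((1/3)*5 - 3)**2)**2 = (h + (5/3 - 3)**2)**2 = (h + (-4/3)**2)**2 = (h + 16/9)**2 = (16/9 + h)**2)
g(24, D(2, 3))*F(7) = ((16 + 9*24)**2/81)*(12 - 1*7) = ((16 + 216)**2/81)*(12 - 7) = ((1/81)*232**2)*5 = ((1/81)*53824)*5 = (53824/81)*5 = 269120/81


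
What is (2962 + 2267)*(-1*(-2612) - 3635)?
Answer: -5349267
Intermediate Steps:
(2962 + 2267)*(-1*(-2612) - 3635) = 5229*(2612 - 3635) = 5229*(-1023) = -5349267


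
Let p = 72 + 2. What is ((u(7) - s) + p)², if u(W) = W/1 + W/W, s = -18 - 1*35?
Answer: 18225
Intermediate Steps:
s = -53 (s = -18 - 35 = -53)
u(W) = 1 + W (u(W) = W*1 + 1 = W + 1 = 1 + W)
p = 74
((u(7) - s) + p)² = (((1 + 7) - 1*(-53)) + 74)² = ((8 + 53) + 74)² = (61 + 74)² = 135² = 18225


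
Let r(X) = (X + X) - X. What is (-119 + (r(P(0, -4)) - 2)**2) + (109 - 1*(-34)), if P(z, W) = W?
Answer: 60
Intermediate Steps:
r(X) = X (r(X) = 2*X - X = X)
(-119 + (r(P(0, -4)) - 2)**2) + (109 - 1*(-34)) = (-119 + (-4 - 2)**2) + (109 - 1*(-34)) = (-119 + (-6)**2) + (109 + 34) = (-119 + 36) + 143 = -83 + 143 = 60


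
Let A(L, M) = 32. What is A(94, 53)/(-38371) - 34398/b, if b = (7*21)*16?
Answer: -4489663/306968 ≈ -14.626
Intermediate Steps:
b = 2352 (b = 147*16 = 2352)
A(94, 53)/(-38371) - 34398/b = 32/(-38371) - 34398/2352 = 32*(-1/38371) - 34398*1/2352 = -32/38371 - 117/8 = -4489663/306968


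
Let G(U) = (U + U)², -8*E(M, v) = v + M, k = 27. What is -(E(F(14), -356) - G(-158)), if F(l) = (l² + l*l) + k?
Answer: 798911/8 ≈ 99864.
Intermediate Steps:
F(l) = 27 + 2*l² (F(l) = (l² + l*l) + 27 = (l² + l²) + 27 = 2*l² + 27 = 27 + 2*l²)
E(M, v) = -M/8 - v/8 (E(M, v) = -(v + M)/8 = -(M + v)/8 = -M/8 - v/8)
G(U) = 4*U² (G(U) = (2*U)² = 4*U²)
-(E(F(14), -356) - G(-158)) = -((-(27 + 2*14²)/8 - ⅛*(-356)) - 4*(-158)²) = -((-(27 + 2*196)/8 + 89/2) - 4*24964) = -((-(27 + 392)/8 + 89/2) - 1*99856) = -((-⅛*419 + 89/2) - 99856) = -((-419/8 + 89/2) - 99856) = -(-63/8 - 99856) = -1*(-798911/8) = 798911/8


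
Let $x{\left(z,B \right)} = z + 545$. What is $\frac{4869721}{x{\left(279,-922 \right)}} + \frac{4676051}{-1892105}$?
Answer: $\frac{9210170386681}{1559094520} \approx 5907.4$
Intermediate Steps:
$x{\left(z,B \right)} = 545 + z$
$\frac{4869721}{x{\left(279,-922 \right)}} + \frac{4676051}{-1892105} = \frac{4869721}{545 + 279} + \frac{4676051}{-1892105} = \frac{4869721}{824} + 4676051 \left(- \frac{1}{1892105}\right) = 4869721 \cdot \frac{1}{824} - \frac{4676051}{1892105} = \frac{4869721}{824} - \frac{4676051}{1892105} = \frac{9210170386681}{1559094520}$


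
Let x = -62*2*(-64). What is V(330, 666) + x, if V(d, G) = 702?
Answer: 8638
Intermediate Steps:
x = 7936 (x = -124*(-64) = 7936)
V(330, 666) + x = 702 + 7936 = 8638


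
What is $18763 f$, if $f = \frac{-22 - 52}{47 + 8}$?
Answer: $- \frac{1388462}{55} \approx -25245.0$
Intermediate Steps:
$f = - \frac{74}{55} \approx -1.3455$
$18763 f = 18763 \left(- \frac{74}{55}\right) = - \frac{1388462}{55}$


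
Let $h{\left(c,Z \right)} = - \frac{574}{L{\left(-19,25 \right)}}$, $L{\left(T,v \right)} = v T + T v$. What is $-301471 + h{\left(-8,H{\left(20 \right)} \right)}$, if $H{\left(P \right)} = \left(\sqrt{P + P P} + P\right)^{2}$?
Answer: $- \frac{143198438}{475} \approx -3.0147 \cdot 10^{5}$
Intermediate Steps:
$L{\left(T,v \right)} = 2 T v$ ($L{\left(T,v \right)} = T v + T v = 2 T v$)
$H{\left(P \right)} = \left(P + \sqrt{P + P^{2}}\right)^{2}$ ($H{\left(P \right)} = \left(\sqrt{P + P^{2}} + P\right)^{2} = \left(P + \sqrt{P + P^{2}}\right)^{2}$)
$h{\left(c,Z \right)} = \frac{287}{475}$ ($h{\left(c,Z \right)} = - \frac{574}{2 \left(-19\right) 25} = - \frac{574}{-950} = \left(-574\right) \left(- \frac{1}{950}\right) = \frac{287}{475}$)
$-301471 + h{\left(-8,H{\left(20 \right)} \right)} = -301471 + \frac{287}{475} = - \frac{143198438}{475}$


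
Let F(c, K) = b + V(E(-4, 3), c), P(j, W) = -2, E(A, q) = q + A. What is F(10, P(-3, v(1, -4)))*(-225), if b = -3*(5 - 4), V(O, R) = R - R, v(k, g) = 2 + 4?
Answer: 675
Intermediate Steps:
v(k, g) = 6
E(A, q) = A + q
V(O, R) = 0
b = -3 (b = -3*1 = -3)
F(c, K) = -3 (F(c, K) = -3 + 0 = -3)
F(10, P(-3, v(1, -4)))*(-225) = -3*(-225) = 675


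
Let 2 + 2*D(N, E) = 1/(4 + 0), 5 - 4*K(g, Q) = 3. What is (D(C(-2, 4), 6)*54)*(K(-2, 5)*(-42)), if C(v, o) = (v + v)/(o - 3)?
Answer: 3969/4 ≈ 992.25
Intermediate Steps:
K(g, Q) = ½ (K(g, Q) = 5/4 - ¼*3 = 5/4 - ¾ = ½)
C(v, o) = 2*v/(-3 + o) (C(v, o) = (2*v)/(-3 + o) = 2*v/(-3 + o))
D(N, E) = -7/8 (D(N, E) = -1 + 1/(2*(4 + 0)) = -1 + (½)/4 = -1 + (½)*(¼) = -1 + ⅛ = -7/8)
(D(C(-2, 4), 6)*54)*(K(-2, 5)*(-42)) = (-7/8*54)*((½)*(-42)) = -189/4*(-21) = 3969/4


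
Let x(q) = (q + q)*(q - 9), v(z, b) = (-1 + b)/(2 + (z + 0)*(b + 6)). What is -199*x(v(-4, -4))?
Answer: 48755/18 ≈ 2708.6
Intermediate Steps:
v(z, b) = (-1 + b)/(2 + z*(6 + b))
x(q) = 2*q*(-9 + q) (x(q) = (2*q)*(-9 + q) = 2*q*(-9 + q))
-199*x(v(-4, -4)) = -398*(-1 - 4)/(2 + 6*(-4) - 4*(-4))*(-9 + (-1 - 4)/(2 + 6*(-4) - 4*(-4))) = -398*-5/(2 - 24 + 16)*(-9 - 5/(2 - 24 + 16)) = -398*-5/(-6)*(-9 - 5/(-6)) = -398*(-⅙*(-5))*(-9 - ⅙*(-5)) = -398*5*(-9 + ⅚)/6 = -398*5*(-49)/(6*6) = -199*(-245/18) = 48755/18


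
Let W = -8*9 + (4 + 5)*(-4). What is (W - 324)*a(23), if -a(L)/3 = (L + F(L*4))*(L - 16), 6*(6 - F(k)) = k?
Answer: 123984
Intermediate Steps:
F(k) = 6 - k/6
a(L) = -3*(-16 + L)*(6 + L/3) (a(L) = -3*(L + (6 - L*4/6))*(L - 16) = -3*(L + (6 - 2*L/3))*(-16 + L) = -3*(6 + L/3)*(-16 + L) = -3*(-16 + L)*(6 + L/3))
W = -108 (W = -72 + 9*(-4) = -72 - 36 = -108)
(W - 324)*a(23) = (-108 - 324)*(288 - 1*23**2 - 2*23) = -432*(288 - 1*529 - 46) = -432*(288 - 529 - 46) = -432*(-287) = 123984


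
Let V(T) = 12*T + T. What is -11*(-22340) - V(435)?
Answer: 240085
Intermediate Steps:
V(T) = 13*T
-11*(-22340) - V(435) = -11*(-22340) - 13*435 = 245740 - 1*5655 = 245740 - 5655 = 240085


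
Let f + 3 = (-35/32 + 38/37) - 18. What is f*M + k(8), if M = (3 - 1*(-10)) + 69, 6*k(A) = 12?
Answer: -1021479/592 ≈ -1725.5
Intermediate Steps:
k(A) = 2 (k(A) = (1/6)*12 = 2)
f = -24943/1184 (f = -3 + ((-35/32 + 38/37) - 18) = -3 + (-79/1184 - 18) = -3 - 21391/1184 = -24943/1184 ≈ -21.067)
M = 82 (M = (3 + 10) + 69 = 13 + 69 = 82)
f*M + k(8) = -24943/1184*82 + 2 = -1022663/592 + 2 = -1021479/592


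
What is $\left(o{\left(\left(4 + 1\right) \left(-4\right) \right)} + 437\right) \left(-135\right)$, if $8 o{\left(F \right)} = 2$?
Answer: $- \frac{236115}{4} \approx -59029.0$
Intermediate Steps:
$o{\left(F \right)} = \frac{1}{4}$ ($o{\left(F \right)} = \frac{1}{8} \cdot 2 = \frac{1}{4}$)
$\left(o{\left(\left(4 + 1\right) \left(-4\right) \right)} + 437\right) \left(-135\right) = \left(\frac{1}{4} + 437\right) \left(-135\right) = \frac{1749}{4} \left(-135\right) = - \frac{236115}{4}$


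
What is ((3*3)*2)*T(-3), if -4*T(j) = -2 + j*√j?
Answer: 9 + 27*I*√3/2 ≈ 9.0 + 23.383*I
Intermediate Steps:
T(j) = ½ - j^(3/2)/4 (T(j) = -(-2 + j*√j)/4 = -(-2 + j^(3/2))/4 = ½ - j^(3/2)/4)
((3*3)*2)*T(-3) = ((3*3)*2)*(½ - (-3)*I*√3/4) = (9*2)*(½ - (-3)*I*√3/4) = 18*(½ + 3*I*√3/4) = 9 + 27*I*√3/2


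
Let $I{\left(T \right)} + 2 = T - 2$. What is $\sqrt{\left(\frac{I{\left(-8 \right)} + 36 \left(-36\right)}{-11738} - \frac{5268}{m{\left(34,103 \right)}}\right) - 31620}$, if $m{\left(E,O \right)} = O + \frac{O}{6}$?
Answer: $\frac{i \sqrt{566970927554481702}}{4231549} \approx 177.94 i$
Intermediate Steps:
$I{\left(T \right)} = -4 + T$ ($I{\left(T \right)} = -2 + \left(T - 2\right) = -2 + \left(-2 + T\right) = -4 + T$)
$m{\left(E,O \right)} = \frac{7 O}{6}$ ($m{\left(E,O \right)} = O + O \frac{1}{6} = O + \frac{O}{6} = \frac{7 O}{6}$)
$\sqrt{\left(\frac{I{\left(-8 \right)} + 36 \left(-36\right)}{-11738} - \frac{5268}{m{\left(34,103 \right)}}\right) - 31620} = \sqrt{\left(\frac{\left(-4 - 8\right) + 36 \left(-36\right)}{-11738} - \frac{5268}{\frac{7}{6} \cdot 103}\right) - 31620} = \sqrt{\left(\left(-12 - 1296\right) \left(- \frac{1}{11738}\right) - \frac{5268}{\frac{721}{6}}\right) - 31620} = \sqrt{\left(\left(-1308\right) \left(- \frac{1}{11738}\right) - \frac{31608}{721}\right) - 31620} = \sqrt{\left(\frac{654}{5869} - \frac{31608}{721}\right) - 31620} = \sqrt{- \frac{185035818}{4231549} - 31620} = \sqrt{- \frac{133986615198}{4231549}} = \frac{i \sqrt{566970927554481702}}{4231549}$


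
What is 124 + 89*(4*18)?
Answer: 6532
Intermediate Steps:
124 + 89*(4*18) = 124 + 89*72 = 124 + 6408 = 6532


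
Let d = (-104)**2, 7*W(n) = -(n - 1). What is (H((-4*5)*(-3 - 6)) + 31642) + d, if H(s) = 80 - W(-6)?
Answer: 42537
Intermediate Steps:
W(n) = 1/7 - n/7 (W(n) = (-(n - 1))/7 = (-(-1 + n))/7 = (1 - n)/7 = 1/7 - n/7)
H(s) = 79 (H(s) = 80 - (1/7 - 1/7*(-6)) = 80 - (1/7 + 6/7) = 80 - 1*1 = 80 - 1 = 79)
d = 10816
(H((-4*5)*(-3 - 6)) + 31642) + d = (79 + 31642) + 10816 = 31721 + 10816 = 42537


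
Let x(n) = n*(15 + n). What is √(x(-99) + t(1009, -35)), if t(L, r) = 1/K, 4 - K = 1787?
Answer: √26437302341/1783 ≈ 91.192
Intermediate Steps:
K = -1783 (K = 4 - 1*1787 = 4 - 1787 = -1783)
t(L, r) = -1/1783 (t(L, r) = 1/(-1783) = -1/1783)
√(x(-99) + t(1009, -35)) = √(-99*(15 - 99) - 1/1783) = √(-99*(-84) - 1/1783) = √(8316 - 1/1783) = √(14827427/1783) = √26437302341/1783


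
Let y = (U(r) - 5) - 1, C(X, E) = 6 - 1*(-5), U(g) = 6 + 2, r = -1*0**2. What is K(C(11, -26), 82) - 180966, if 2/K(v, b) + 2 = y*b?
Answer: -14658245/81 ≈ -1.8097e+5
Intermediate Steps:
r = 0 (r = -1*0 = 0)
U(g) = 8
C(X, E) = 11 (C(X, E) = 6 + 5 = 11)
y = 2 (y = (8 - 5) - 1 = 3 - 1 = 2)
K(v, b) = 2/(-2 + 2*b)
K(C(11, -26), 82) - 180966 = 1/(-1 + 82) - 180966 = 1/81 - 180966 = -14658245/81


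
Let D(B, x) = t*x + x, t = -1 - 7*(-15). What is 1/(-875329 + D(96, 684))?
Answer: -1/803509 ≈ -1.2445e-6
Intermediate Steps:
t = 104 (t = -1 + 105 = 104)
D(B, x) = 105*x (D(B, x) = 104*x + x = 105*x)
1/(-875329 + D(96, 684)) = 1/(-875329 + 105*684) = 1/(-875329 + 71820) = 1/(-803509) = -1/803509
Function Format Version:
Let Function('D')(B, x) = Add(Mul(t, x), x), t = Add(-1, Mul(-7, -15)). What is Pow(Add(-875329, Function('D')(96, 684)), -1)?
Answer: Rational(-1, 803509) ≈ -1.2445e-6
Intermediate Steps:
t = 104 (t = Add(-1, 105) = 104)
Function('D')(B, x) = Mul(105, x) (Function('D')(B, x) = Add(Mul(104, x), x) = Mul(105, x))
Pow(Add(-875329, Function('D')(96, 684)), -1) = Pow(Add(-875329, Mul(105, 684)), -1) = Pow(Add(-875329, 71820), -1) = Pow(-803509, -1) = Rational(-1, 803509)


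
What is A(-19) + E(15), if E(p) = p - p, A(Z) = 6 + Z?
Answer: -13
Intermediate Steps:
E(p) = 0
A(-19) + E(15) = (6 - 19) + 0 = -13 + 0 = -13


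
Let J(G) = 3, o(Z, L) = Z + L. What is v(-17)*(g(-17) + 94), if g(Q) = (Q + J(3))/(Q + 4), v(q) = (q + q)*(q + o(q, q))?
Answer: 2143224/13 ≈ 1.6486e+5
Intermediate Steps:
o(Z, L) = L + Z
v(q) = 6*q**2 (v(q) = (q + q)*(q + (q + q)) = (2*q)*(q + 2*q) = (2*q)*(3*q) = 6*q**2)
g(Q) = (3 + Q)/(4 + Q) (g(Q) = (Q + 3)/(Q + 4) = (3 + Q)/(4 + Q))
v(-17)*(g(-17) + 94) = (6*(-17)**2)*((3 - 17)/(4 - 17) + 94) = (6*289)*(-14/(-13) + 94) = 1734*(-1/13*(-14) + 94) = 1734*(14/13 + 94) = 1734*(1236/13) = 2143224/13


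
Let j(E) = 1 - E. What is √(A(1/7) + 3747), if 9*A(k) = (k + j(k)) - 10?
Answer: √3746 ≈ 61.205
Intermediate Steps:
A(k) = -1 (A(k) = ((k + (1 - k)) - 10)/9 = (1 - 10)/9 = (⅑)*(-9) = -1)
√(A(1/7) + 3747) = √(-1 + 3747) = √3746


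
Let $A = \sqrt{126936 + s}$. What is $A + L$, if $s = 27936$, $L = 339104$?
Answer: $339104 + 18 \sqrt{478} \approx 3.395 \cdot 10^{5}$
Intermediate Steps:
$A = 18 \sqrt{478}$ ($A = \sqrt{126936 + 27936} = \sqrt{154872} = 18 \sqrt{478} \approx 393.54$)
$A + L = 18 \sqrt{478} + 339104 = 339104 + 18 \sqrt{478}$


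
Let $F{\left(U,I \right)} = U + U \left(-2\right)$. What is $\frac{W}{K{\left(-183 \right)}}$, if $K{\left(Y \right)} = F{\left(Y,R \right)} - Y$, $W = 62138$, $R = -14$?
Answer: $\frac{31069}{183} \approx 169.78$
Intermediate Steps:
$F{\left(U,I \right)} = - U$ ($F{\left(U,I \right)} = U - 2 U = - U$)
$K{\left(Y \right)} = - 2 Y$ ($K{\left(Y \right)} = - Y - Y = - 2 Y$)
$\frac{W}{K{\left(-183 \right)}} = \frac{62138}{\left(-2\right) \left(-183\right)} = \frac{62138}{366} = 62138 \cdot \frac{1}{366} = \frac{31069}{183}$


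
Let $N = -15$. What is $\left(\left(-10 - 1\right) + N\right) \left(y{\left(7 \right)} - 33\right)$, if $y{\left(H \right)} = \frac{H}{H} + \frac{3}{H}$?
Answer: $\frac{5746}{7} \approx 820.86$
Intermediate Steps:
$y{\left(H \right)} = 1 + \frac{3}{H}$
$\left(\left(-10 - 1\right) + N\right) \left(y{\left(7 \right)} - 33\right) = \left(\left(-10 - 1\right) - 15\right) \left(\frac{3 + 7}{7} - 33\right) = \left(-11 - 15\right) \left(\frac{1}{7} \cdot 10 - 33\right) = - 26 \left(\frac{10}{7} - 33\right) = \left(-26\right) \left(- \frac{221}{7}\right) = \frac{5746}{7}$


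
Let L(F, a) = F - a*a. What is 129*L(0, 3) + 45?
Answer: -1116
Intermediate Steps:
L(F, a) = F - a²
129*L(0, 3) + 45 = 129*(0 - 1*3²) + 45 = 129*(0 - 1*9) + 45 = 129*(0 - 9) + 45 = 129*(-9) + 45 = -1161 + 45 = -1116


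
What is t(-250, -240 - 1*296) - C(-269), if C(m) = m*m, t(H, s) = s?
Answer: -72897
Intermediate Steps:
C(m) = m²
t(-250, -240 - 1*296) - C(-269) = (-240 - 1*296) - 1*(-269)² = (-240 - 296) - 1*72361 = -536 - 72361 = -72897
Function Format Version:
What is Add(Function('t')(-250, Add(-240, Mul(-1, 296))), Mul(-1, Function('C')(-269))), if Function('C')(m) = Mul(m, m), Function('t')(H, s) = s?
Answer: -72897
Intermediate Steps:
Function('C')(m) = Pow(m, 2)
Add(Function('t')(-250, Add(-240, Mul(-1, 296))), Mul(-1, Function('C')(-269))) = Add(Add(-240, Mul(-1, 296)), Mul(-1, Pow(-269, 2))) = Add(Add(-240, -296), Mul(-1, 72361)) = Add(-536, -72361) = -72897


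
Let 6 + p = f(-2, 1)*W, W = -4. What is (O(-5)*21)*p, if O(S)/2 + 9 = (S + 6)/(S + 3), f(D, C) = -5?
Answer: -5586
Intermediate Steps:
p = 14 (p = -6 - 5*(-4) = -6 + 20 = 14)
O(S) = -18 + 2*(6 + S)/(3 + S) (O(S) = -18 + 2*((S + 6)/(S + 3)) = -18 + 2*((6 + S)/(3 + S)) = -18 + 2*(6 + S)/(3 + S))
(O(-5)*21)*p = ((2*(-21 - 8*(-5))/(3 - 5))*21)*14 = ((2*(-21 + 40)/(-2))*21)*14 = ((2*(-1/2)*19)*21)*14 = -19*21*14 = -399*14 = -5586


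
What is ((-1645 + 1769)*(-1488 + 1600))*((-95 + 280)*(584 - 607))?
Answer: -59093440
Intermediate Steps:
((-1645 + 1769)*(-1488 + 1600))*((-95 + 280)*(584 - 607)) = (124*112)*(185*(-23)) = 13888*(-4255) = -59093440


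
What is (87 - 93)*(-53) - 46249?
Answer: -45931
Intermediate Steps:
(87 - 93)*(-53) - 46249 = -6*(-53) - 46249 = 318 - 46249 = -45931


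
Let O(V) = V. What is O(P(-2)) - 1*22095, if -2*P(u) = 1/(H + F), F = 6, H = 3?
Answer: -397711/18 ≈ -22095.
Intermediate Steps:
P(u) = -1/18 (P(u) = -1/(2*(3 + 6)) = -1/2/9 = -1/2*1/9 = -1/18)
O(P(-2)) - 1*22095 = -1/18 - 1*22095 = -1/18 - 22095 = -397711/18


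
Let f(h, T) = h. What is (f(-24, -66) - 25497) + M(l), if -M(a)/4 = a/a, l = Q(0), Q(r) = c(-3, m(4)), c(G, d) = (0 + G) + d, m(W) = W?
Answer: -25525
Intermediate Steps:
c(G, d) = G + d
Q(r) = 1 (Q(r) = -3 + 4 = 1)
l = 1
M(a) = -4 (M(a) = -4*a/a = -4*1 = -4)
(f(-24, -66) - 25497) + M(l) = (-24 - 25497) - 4 = -25521 - 4 = -25525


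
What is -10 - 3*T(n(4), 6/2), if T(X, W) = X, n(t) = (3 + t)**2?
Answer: -157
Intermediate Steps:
-10 - 3*T(n(4), 6/2) = -10 - 3*(3 + 4)**2 = -10 - 3*7**2 = -10 - 3*49 = -10 - 147 = -157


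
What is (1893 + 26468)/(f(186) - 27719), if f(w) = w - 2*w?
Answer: -28361/27905 ≈ -1.0163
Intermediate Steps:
f(w) = -w
(1893 + 26468)/(f(186) - 27719) = (1893 + 26468)/(-1*186 - 27719) = 28361/(-186 - 27719) = 28361/(-27905) = 28361*(-1/27905) = -28361/27905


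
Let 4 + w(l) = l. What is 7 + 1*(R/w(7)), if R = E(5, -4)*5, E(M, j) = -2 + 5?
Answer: 12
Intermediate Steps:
E(M, j) = 3
w(l) = -4 + l
R = 15 (R = 3*5 = 15)
7 + 1*(R/w(7)) = 7 + 1*(15/(-4 + 7)) = 7 + 1*(15/3) = 7 + 1*(15*(1/3)) = 7 + 1*5 = 7 + 5 = 12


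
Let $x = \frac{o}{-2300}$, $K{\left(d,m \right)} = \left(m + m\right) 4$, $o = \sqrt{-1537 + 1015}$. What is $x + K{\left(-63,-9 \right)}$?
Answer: $-72 - \frac{3 i \sqrt{58}}{2300} \approx -72.0 - 0.0099336 i$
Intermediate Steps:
$o = 3 i \sqrt{58}$ ($o = \sqrt{-522} = 3 i \sqrt{58} \approx 22.847 i$)
$K{\left(d,m \right)} = 8 m$ ($K{\left(d,m \right)} = 2 m 4 = 8 m$)
$x = - \frac{3 i \sqrt{58}}{2300}$ ($x = \frac{3 i \sqrt{58}}{-2300} = 3 i \sqrt{58} \left(- \frac{1}{2300}\right) = - \frac{3 i \sqrt{58}}{2300} \approx - 0.0099336 i$)
$x + K{\left(-63,-9 \right)} = - \frac{3 i \sqrt{58}}{2300} + 8 \left(-9\right) = - \frac{3 i \sqrt{58}}{2300} - 72 = -72 - \frac{3 i \sqrt{58}}{2300}$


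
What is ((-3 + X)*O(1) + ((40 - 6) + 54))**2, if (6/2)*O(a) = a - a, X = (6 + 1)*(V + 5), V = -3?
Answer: 7744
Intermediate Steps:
X = 14 (X = (6 + 1)*(-3 + 5) = 7*2 = 14)
O(a) = 0 (O(a) = (a - a)/3 = (1/3)*0 = 0)
((-3 + X)*O(1) + ((40 - 6) + 54))**2 = ((-3 + 14)*0 + ((40 - 6) + 54))**2 = (11*0 + (34 + 54))**2 = (0 + 88)**2 = 88**2 = 7744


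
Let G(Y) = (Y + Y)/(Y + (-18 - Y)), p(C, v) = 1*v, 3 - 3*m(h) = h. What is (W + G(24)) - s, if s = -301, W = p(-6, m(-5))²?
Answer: 2749/9 ≈ 305.44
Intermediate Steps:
m(h) = 1 - h/3
p(C, v) = v
W = 64/9 (W = (1 - ⅓*(-5))² = (1 + 5/3)² = (8/3)² = 64/9 ≈ 7.1111)
G(Y) = -Y/9 (G(Y) = (2*Y)/(-18) = (2*Y)*(-1/18) = -Y/9)
(W + G(24)) - s = (64/9 - ⅑*24) - 1*(-301) = (64/9 - 8/3) + 301 = 40/9 + 301 = 2749/9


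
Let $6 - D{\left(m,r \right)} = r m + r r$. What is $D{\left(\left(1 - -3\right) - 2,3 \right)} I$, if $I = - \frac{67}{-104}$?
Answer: $- \frac{603}{104} \approx -5.7981$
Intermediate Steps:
$I = \frac{67}{104}$ ($I = \left(-67\right) \left(- \frac{1}{104}\right) = \frac{67}{104} \approx 0.64423$)
$D{\left(m,r \right)} = 6 - r^{2} - m r$ ($D{\left(m,r \right)} = 6 - \left(r m + r r\right) = 6 - \left(m r + r^{2}\right) = 6 - \left(r^{2} + m r\right) = 6 - r^{2} - m r$)
$D{\left(\left(1 - -3\right) - 2,3 \right)} I = \left(6 - 3^{2} - \left(\left(1 - -3\right) - 2\right) 3\right) \frac{67}{104} = \left(6 - 9 - \left(\left(1 + 3\right) - 2\right) 3\right) \frac{67}{104} = \left(6 - 9 - \left(4 - 2\right) 3\right) \frac{67}{104} = \left(6 - 9 - 2 \cdot 3\right) \frac{67}{104} = \left(6 - 9 - 6\right) \frac{67}{104} = \left(-9\right) \frac{67}{104} = - \frac{603}{104}$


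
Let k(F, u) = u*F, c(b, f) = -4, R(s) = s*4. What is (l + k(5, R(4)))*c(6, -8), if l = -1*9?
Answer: -284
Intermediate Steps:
R(s) = 4*s
k(F, u) = F*u
l = -9
(l + k(5, R(4)))*c(6, -8) = (-9 + 5*(4*4))*(-4) = (-9 + 5*16)*(-4) = (-9 + 80)*(-4) = 71*(-4) = -284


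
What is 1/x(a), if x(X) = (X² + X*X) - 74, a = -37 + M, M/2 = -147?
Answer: 1/219048 ≈ 4.5652e-6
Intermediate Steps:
M = -294 (M = 2*(-147) = -294)
a = -331 (a = -37 - 294 = -331)
x(X) = -74 + 2*X² (x(X) = (X² + X²) - 74 = 2*X² - 74 = -74 + 2*X²)
1/x(a) = 1/(-74 + 2*(-331)²) = 1/(-74 + 2*109561) = 1/(-74 + 219122) = 1/219048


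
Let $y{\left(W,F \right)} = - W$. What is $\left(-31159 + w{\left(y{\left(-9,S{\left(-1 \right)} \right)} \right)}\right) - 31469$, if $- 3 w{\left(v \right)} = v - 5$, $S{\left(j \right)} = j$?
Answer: $- \frac{187888}{3} \approx -62629.0$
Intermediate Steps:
$w{\left(v \right)} = \frac{5}{3} - \frac{v}{3}$ ($w{\left(v \right)} = - \frac{v - 5}{3} = - \frac{-5 + v}{3} = \frac{5}{3} - \frac{v}{3}$)
$\left(-31159 + w{\left(y{\left(-9,S{\left(-1 \right)} \right)} \right)}\right) - 31469 = \left(-31159 + \left(\frac{5}{3} - \frac{\left(-1\right) \left(-9\right)}{3}\right)\right) - 31469 = \left(-31159 + \left(\frac{5}{3} - 3\right)\right) - 31469 = \left(-31159 - \frac{4}{3}\right) - 31469 = - \frac{93481}{3} - 31469 = - \frac{187888}{3}$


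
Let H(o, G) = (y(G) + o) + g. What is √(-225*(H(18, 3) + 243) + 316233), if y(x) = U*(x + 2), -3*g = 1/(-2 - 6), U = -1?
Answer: √4137978/4 ≈ 508.55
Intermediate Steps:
g = 1/24 (g = -1/(3*(-2 - 6)) = -⅓/(-8) = -⅓*(-⅛) = 1/24 ≈ 0.041667)
y(x) = -2 - x (y(x) = -(x + 2) = -(2 + x) = -2 - x)
H(o, G) = -47/24 + o - G (H(o, G) = ((-2 - G) + o) + 1/24 = (-2 + o - G) + 1/24 = -47/24 + o - G)
√(-225*(H(18, 3) + 243) + 316233) = √(-225*((-47/24 + 18 - 1*3) + 243) + 316233) = √(-225*((-47/24 + 18 - 3) + 243) + 316233) = √(-225*(313/24 + 243) + 316233) = √(-225*6145/24 + 316233) = √(-460875/8 + 316233) = √(2068989/8) = √4137978/4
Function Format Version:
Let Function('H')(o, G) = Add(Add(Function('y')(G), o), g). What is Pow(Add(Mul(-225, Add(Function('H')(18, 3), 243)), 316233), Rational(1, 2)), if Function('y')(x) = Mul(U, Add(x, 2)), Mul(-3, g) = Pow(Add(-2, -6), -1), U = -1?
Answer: Mul(Rational(1, 4), Pow(4137978, Rational(1, 2))) ≈ 508.55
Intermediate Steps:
g = Rational(1, 24) (g = Mul(Rational(-1, 3), Pow(Add(-2, -6), -1)) = Mul(Rational(-1, 3), Pow(-8, -1)) = Mul(Rational(-1, 3), Rational(-1, 8)) = Rational(1, 24) ≈ 0.041667)
Function('y')(x) = Add(-2, Mul(-1, x)) (Function('y')(x) = Mul(-1, Add(x, 2)) = Mul(-1, Add(2, x)) = Add(-2, Mul(-1, x)))
Function('H')(o, G) = Add(Rational(-47, 24), o, Mul(-1, G)) (Function('H')(o, G) = Add(Add(Add(-2, Mul(-1, G)), o), Rational(1, 24)) = Add(Add(-2, o, Mul(-1, G)), Rational(1, 24)) = Add(Rational(-47, 24), o, Mul(-1, G)))
Pow(Add(Mul(-225, Add(Function('H')(18, 3), 243)), 316233), Rational(1, 2)) = Pow(Add(Mul(-225, Add(Add(Rational(-47, 24), 18, Mul(-1, 3)), 243)), 316233), Rational(1, 2)) = Pow(Add(Mul(-225, Add(Add(Rational(-47, 24), 18, -3), 243)), 316233), Rational(1, 2)) = Pow(Add(Mul(-225, Add(Rational(313, 24), 243)), 316233), Rational(1, 2)) = Pow(Add(Mul(-225, Rational(6145, 24)), 316233), Rational(1, 2)) = Pow(Add(Rational(-460875, 8), 316233), Rational(1, 2)) = Pow(Rational(2068989, 8), Rational(1, 2)) = Mul(Rational(1, 4), Pow(4137978, Rational(1, 2)))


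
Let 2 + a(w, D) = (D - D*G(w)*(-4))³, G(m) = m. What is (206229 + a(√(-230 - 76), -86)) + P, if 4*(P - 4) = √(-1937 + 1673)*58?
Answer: 9341960703 + 29*I*√66 + 37346664096*I*√34 ≈ 9.342e+9 + 2.1777e+11*I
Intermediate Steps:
P = 4 + 29*I*√66 (P = 4 + (√(-1937 + 1673)*58)/4 = 4 + (√(-264)*58)/4 = 4 + ((2*I*√66)*58)/4 = 4 + (116*I*√66)/4 = 4 + 29*I*√66 ≈ 4.0 + 235.6*I)
a(w, D) = -2 + (D + 4*D*w)³ (a(w, D) = -2 + (D - D*w*(-4))³ = -2 + (D - (-4)*D*w)³ = -2 + (D + 4*D*w)³)
(206229 + a(√(-230 - 76), -86)) + P = (206229 + (-2 + (-86)³*(1 + 4*√(-230 - 76))³)) + (4 + 29*I*√66) = (206229 + (-2 - 636056*(1 + 4*√(-306))³)) + (4 + 29*I*√66) = (206229 + (-2 - 636056*(1 + 4*(3*I*√34))³)) + (4 + 29*I*√66) = (206229 + (-2 - 636056*(1 + 12*I*√34)³)) + (4 + 29*I*√66) = (206227 - 636056*(1 + 12*I*√34)³) + (4 + 29*I*√66) = 206231 - 636056*(1 + 12*I*√34)³ + 29*I*√66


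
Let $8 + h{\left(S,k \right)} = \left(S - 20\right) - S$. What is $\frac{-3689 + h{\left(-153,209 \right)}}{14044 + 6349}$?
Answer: $- \frac{3717}{20393} \approx -0.18227$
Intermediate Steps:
$h{\left(S,k \right)} = -28$ ($h{\left(S,k \right)} = -8 + \left(\left(S - 20\right) - S\right) = -8 + \left(\left(-20 + S\right) - S\right) = -8 - 20 = -28$)
$\frac{-3689 + h{\left(-153,209 \right)}}{14044 + 6349} = \frac{-3689 - 28}{14044 + 6349} = - \frac{3717}{20393}$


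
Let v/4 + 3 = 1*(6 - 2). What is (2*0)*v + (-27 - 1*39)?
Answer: -66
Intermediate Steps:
v = 4 (v = -12 + 4*(1*(6 - 2)) = -12 + 4*(1*4) = -12 + 4*4 = -12 + 16 = 4)
(2*0)*v + (-27 - 1*39) = (2*0)*4 + (-27 - 1*39) = 0*4 + (-27 - 39) = 0 - 66 = -66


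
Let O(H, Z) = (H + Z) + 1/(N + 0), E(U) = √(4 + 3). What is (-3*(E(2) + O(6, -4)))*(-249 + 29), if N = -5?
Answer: 1188 + 660*√7 ≈ 2934.2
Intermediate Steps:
E(U) = √7
O(H, Z) = -⅕ + H + Z (O(H, Z) = (H + Z) + 1/(-5 + 0) = (H + Z) + 1/(-5) = (H + Z) - ⅕ = -⅕ + H + Z)
(-3*(E(2) + O(6, -4)))*(-249 + 29) = (-3*(√7 + (-⅕ + 6 - 4)))*(-249 + 29) = -3*(√7 + 9/5)*(-220) = -3*(9/5 + √7)*(-220) = (-27/5 - 3*√7)*(-220) = 1188 + 660*√7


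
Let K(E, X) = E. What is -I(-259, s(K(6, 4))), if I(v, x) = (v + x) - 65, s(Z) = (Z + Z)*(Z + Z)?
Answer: 180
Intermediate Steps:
s(Z) = 4*Z² (s(Z) = (2*Z)*(2*Z) = 4*Z²)
I(v, x) = -65 + v + x
-I(-259, s(K(6, 4))) = -(-65 - 259 + 4*6²) = -(-65 - 259 + 4*36) = -(-65 - 259 + 144) = -1*(-180) = 180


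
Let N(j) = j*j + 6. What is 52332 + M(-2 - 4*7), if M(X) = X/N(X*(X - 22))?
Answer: 21225911527/405601 ≈ 52332.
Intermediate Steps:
N(j) = 6 + j² (N(j) = j² + 6 = 6 + j²)
M(X) = X/(6 + X²*(-22 + X)²) (M(X) = X/(6 + (X*(X - 22))²) = X/(6 + (X*(-22 + X))²) = X/(6 + X²*(-22 + X)²))
52332 + M(-2 - 4*7) = 52332 + (-2 - 4*7)/(6 + (-2 - 4*7)²*(-22 + (-2 - 4*7))²) = 52332 + (-2 - 28)/(6 + (-2 - 28)²*(-22 + (-2 - 28))²) = 52332 - 30/(6 + (-30)²*(-22 - 30)²) = 52332 - 30/(6 + 900*(-52)²) = 52332 - 30/(6 + 900*2704) = 52332 - 30/(6 + 2433600) = 52332 - 30/2433606 = 52332 - 30*1/2433606 = 52332 - 5/405601 = 21225911527/405601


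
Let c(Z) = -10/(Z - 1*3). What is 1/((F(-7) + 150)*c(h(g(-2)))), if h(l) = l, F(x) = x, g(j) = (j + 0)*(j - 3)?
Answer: -7/1430 ≈ -0.0048951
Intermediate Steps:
g(j) = j*(-3 + j)
c(Z) = -10/(-3 + Z) (c(Z) = -10/(Z - 3) = -10/(-3 + Z))
1/((F(-7) + 150)*c(h(g(-2)))) = 1/((-7 + 150)*(-10/(-3 - 2*(-3 - 2)))) = 1/(143*(-10/(-3 - 2*(-5)))) = 1/(143*(-10/(-3 + 10))) = 1/(143*(-10/7)) = 1/(-1430/7) = -7/1430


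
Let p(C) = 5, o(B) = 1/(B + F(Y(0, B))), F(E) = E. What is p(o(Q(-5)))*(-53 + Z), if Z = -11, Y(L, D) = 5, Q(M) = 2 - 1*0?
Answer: -320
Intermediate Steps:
Q(M) = 2 (Q(M) = 2 + 0 = 2)
o(B) = 1/(5 + B) (o(B) = 1/(B + 5) = 1/(5 + B))
p(o(Q(-5)))*(-53 + Z) = 5*(-53 - 11) = 5*(-64) = -320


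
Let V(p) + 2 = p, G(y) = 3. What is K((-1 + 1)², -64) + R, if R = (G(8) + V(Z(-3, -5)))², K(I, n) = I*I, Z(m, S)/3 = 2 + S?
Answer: 64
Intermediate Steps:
Z(m, S) = 6 + 3*S (Z(m, S) = 3*(2 + S) = 6 + 3*S)
V(p) = -2 + p
K(I, n) = I²
R = 64 (R = (3 + (-2 + (6 + 3*(-5))))² = (3 + (-2 + (6 - 15)))² = (3 + (-2 - 9))² = (3 - 11)² = (-8)² = 64)
K((-1 + 1)², -64) + R = ((-1 + 1)²)² + 64 = (0²)² + 64 = 0² + 64 = 0 + 64 = 64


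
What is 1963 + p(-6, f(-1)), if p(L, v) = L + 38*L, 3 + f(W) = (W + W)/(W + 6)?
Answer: 1729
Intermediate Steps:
f(W) = -3 + 2*W/(6 + W) (f(W) = -3 + (W + W)/(W + 6) = -3 + (2*W)/(6 + W) = -3 + 2*W/(6 + W))
p(L, v) = 39*L
1963 + p(-6, f(-1)) = 1963 + 39*(-6) = 1963 - 234 = 1729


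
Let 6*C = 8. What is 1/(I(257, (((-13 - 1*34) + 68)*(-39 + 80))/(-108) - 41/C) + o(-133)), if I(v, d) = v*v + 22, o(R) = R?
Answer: 1/65938 ≈ 1.5166e-5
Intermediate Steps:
C = 4/3 (C = (1/6)*8 = 4/3 ≈ 1.3333)
I(v, d) = 22 + v**2 (I(v, d) = v**2 + 22 = 22 + v**2)
1/(I(257, (((-13 - 1*34) + 68)*(-39 + 80))/(-108) - 41/C) + o(-133)) = 1/((22 + 257**2) - 133) = 1/((22 + 66049) - 133) = 1/(66071 - 133) = 1/65938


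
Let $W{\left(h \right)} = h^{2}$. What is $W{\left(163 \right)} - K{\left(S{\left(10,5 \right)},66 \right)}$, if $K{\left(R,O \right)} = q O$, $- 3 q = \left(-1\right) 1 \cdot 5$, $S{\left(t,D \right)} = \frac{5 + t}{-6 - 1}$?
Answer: $26459$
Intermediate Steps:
$S{\left(t,D \right)} = - \frac{5}{7} - \frac{t}{7}$ ($S{\left(t,D \right)} = \frac{5 + t}{-7} = \left(5 + t\right) \left(- \frac{1}{7}\right) = - \frac{5}{7} - \frac{t}{7}$)
$q = \frac{5}{3}$ ($q = - \frac{\left(-1\right) 1 \cdot 5}{3} = - \frac{\left(-1\right) 5}{3} = \left(- \frac{1}{3}\right) \left(-5\right) = \frac{5}{3} \approx 1.6667$)
$K{\left(R,O \right)} = \frac{5 O}{3}$
$W{\left(163 \right)} - K{\left(S{\left(10,5 \right)},66 \right)} = 163^{2} - \frac{5}{3} \cdot 66 = 26569 - 110 = 26459$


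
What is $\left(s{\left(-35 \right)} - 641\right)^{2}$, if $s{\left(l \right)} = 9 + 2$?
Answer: $396900$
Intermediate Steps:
$s{\left(l \right)} = 11$
$\left(s{\left(-35 \right)} - 641\right)^{2} = \left(11 - 641\right)^{2} = \left(-630\right)^{2} = 396900$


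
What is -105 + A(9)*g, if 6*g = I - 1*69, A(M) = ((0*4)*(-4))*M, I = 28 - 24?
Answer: -105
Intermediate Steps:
I = 4
A(M) = 0 (A(M) = (0*(-4))*M = 0*M = 0)
g = -65/6 (g = (4 - 1*69)/6 = (4 - 69)/6 = (⅙)*(-65) = -65/6 ≈ -10.833)
-105 + A(9)*g = -105 + 0*(-65/6) = -105 + 0 = -105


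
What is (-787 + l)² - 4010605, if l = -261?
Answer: -2912301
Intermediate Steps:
(-787 + l)² - 4010605 = (-787 - 261)² - 4010605 = (-1048)² - 4010605 = 1098304 - 4010605 = -2912301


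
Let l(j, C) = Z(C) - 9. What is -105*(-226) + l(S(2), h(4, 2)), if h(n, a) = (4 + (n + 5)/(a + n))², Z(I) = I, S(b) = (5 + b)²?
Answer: 95005/4 ≈ 23751.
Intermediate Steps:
h(n, a) = (4 + (5 + n)/(a + n))²
l(j, C) = -9 + C (l(j, C) = C - 9 = -9 + C)
-105*(-226) + l(S(2), h(4, 2)) = -105*(-226) + (-9 + (5 + 4*2 + 5*4)²/(2 + 4)²) = 23730 + (-9 + (5 + 8 + 20)²/6²) = 23730 + (-9 + (1/36)*33²) = 23730 + (-9 + (1/36)*1089) = 23730 + (-9 + 121/4) = 23730 + 85/4 = 95005/4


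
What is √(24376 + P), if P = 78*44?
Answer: 4*√1738 ≈ 166.76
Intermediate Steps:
P = 3432
√(24376 + P) = √(24376 + 3432) = √27808 = 4*√1738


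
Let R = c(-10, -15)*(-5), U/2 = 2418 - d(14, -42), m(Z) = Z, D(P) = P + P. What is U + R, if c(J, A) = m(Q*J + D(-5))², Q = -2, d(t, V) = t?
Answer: 4308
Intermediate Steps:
D(P) = 2*P
U = 4808 (U = 2*(2418 - 1*14) = 2*(2418 - 14) = 2*2404 = 4808)
c(J, A) = (-10 - 2*J)² (c(J, A) = (-2*J + 2*(-5))² = (-2*J - 10)² = (-10 - 2*J)²)
R = -500 (R = (4*(5 - 10)²)*(-5) = (4*(-5)²)*(-5) = (4*25)*(-5) = 100*(-5) = -500)
U + R = 4808 - 500 = 4308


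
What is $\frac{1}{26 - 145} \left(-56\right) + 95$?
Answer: $\frac{1623}{17} \approx 95.471$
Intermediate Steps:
$\frac{1}{26 - 145} \left(-56\right) + 95 = \frac{1}{-119} \left(-56\right) + 95 = \left(- \frac{1}{119}\right) \left(-56\right) + 95 = \frac{8}{17} + 95 = \frac{1623}{17}$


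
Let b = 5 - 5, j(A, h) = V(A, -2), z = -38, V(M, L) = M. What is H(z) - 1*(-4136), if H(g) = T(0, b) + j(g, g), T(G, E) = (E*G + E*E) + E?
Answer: 4098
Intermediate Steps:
j(A, h) = A
b = 0
T(G, E) = E + E² + E*G (T(G, E) = (E*G + E²) + E = (E² + E*G) + E = E + E² + E*G)
H(g) = g (H(g) = 0*(1 + 0 + 0) + g = 0*1 + g = 0 + g = g)
H(z) - 1*(-4136) = -38 - 1*(-4136) = -38 + 4136 = 4098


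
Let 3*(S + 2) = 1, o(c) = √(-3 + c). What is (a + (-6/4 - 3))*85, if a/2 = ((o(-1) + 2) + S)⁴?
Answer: 305575/162 - 47600*I/27 ≈ 1886.3 - 1763.0*I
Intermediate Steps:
S = -5/3 (S = -2 + (⅓)*1 = -2 + ⅓ = -5/3 ≈ -1.6667)
a = 2*(⅓ + 2*I)⁴ (a = 2*((√(-3 - 1) + 2) - 5/3)⁴ = 2*((√(-4) + 2) - 5/3)⁴ = 2*((2*I + 2) - 5/3)⁴ = 2*((2 + 2*I) - 5/3)⁴ = 2*(⅓ + 2*I)⁴ ≈ 26.691 - 20.741*I)
(a + (-6/4 - 3))*85 = ((2162/81 - 560*I/27) + (-6/4 - 3))*85 = ((2162/81 - 560*I/27) + (-2*¾ - 3))*85 = ((2162/81 - 560*I/27) + (-3/2 - 3))*85 = ((2162/81 - 560*I/27) - 9/2)*85 = (3595/162 - 560*I/27)*85 = 305575/162 - 47600*I/27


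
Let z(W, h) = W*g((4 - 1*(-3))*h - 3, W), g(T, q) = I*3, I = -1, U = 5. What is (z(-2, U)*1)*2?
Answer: 12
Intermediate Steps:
g(T, q) = -3 (g(T, q) = -1*3 = -3)
z(W, h) = -3*W (z(W, h) = W*(-3) = -3*W)
(z(-2, U)*1)*2 = (-3*(-2)*1)*2 = (6*1)*2 = 6*2 = 12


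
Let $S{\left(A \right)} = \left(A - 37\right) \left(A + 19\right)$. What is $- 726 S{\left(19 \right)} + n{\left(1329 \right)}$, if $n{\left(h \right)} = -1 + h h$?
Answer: $2262824$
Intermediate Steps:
$S{\left(A \right)} = \left(-37 + A\right) \left(19 + A\right)$
$n{\left(h \right)} = -1 + h^{2}$
$- 726 S{\left(19 \right)} + n{\left(1329 \right)} = - 726 \left(-703 + 19^{2} - 342\right) - \left(1 - 1329^{2}\right) = - 726 \left(-703 + 361 - 342\right) + \left(-1 + 1766241\right) = \left(-726\right) \left(-684\right) + 1766240 = 496584 + 1766240 = 2262824$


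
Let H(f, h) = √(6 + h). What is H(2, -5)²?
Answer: 1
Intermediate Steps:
H(2, -5)² = (√(6 - 5))² = (√1)² = 1² = 1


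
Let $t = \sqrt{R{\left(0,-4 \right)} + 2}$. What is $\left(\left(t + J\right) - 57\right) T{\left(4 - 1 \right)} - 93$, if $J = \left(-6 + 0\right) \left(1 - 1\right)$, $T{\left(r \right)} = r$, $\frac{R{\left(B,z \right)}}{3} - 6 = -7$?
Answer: $-264 + 3 i \approx -264.0 + 3.0 i$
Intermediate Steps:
$R{\left(B,z \right)} = -3$ ($R{\left(B,z \right)} = 18 + 3 \left(-7\right) = 18 - 21 = -3$)
$J = 0$ ($J = \left(-6\right) 0 = 0$)
$t = i$ ($t = \sqrt{-3 + 2} = \sqrt{-1} = i \approx 1.0 i$)
$\left(\left(t + J\right) - 57\right) T{\left(4 - 1 \right)} - 93 = \left(\left(i + 0\right) - 57\right) \left(4 - 1\right) - 93 = \left(i - 57\right) 3 - 93 = \left(-57 + i\right) 3 - 93 = \left(-171 + 3 i\right) - 93 = -264 + 3 i$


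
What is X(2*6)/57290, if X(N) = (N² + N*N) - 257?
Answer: 31/57290 ≈ 0.00054111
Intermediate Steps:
X(N) = -257 + 2*N² (X(N) = (N² + N²) - 257 = 2*N² - 257 = -257 + 2*N²)
X(2*6)/57290 = (-257 + 2*(2*6)²)/57290 = (-257 + 2*12²)*(1/57290) = (-257 + 2*144)*(1/57290) = (-257 + 288)*(1/57290) = 31*(1/57290) = 31/57290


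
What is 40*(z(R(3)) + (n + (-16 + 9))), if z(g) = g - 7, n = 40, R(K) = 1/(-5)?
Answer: 1032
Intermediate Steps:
R(K) = -⅕
z(g) = -7 + g
40*(z(R(3)) + (n + (-16 + 9))) = 40*((-7 - ⅕) + (40 + (-16 + 9))) = 40*(-36/5 + (40 - 7)) = 40*(-36/5 + 33) = 40*(129/5) = 1032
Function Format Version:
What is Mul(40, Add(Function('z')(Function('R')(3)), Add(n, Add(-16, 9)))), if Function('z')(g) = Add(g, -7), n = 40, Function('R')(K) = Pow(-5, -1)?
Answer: 1032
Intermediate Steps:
Function('R')(K) = Rational(-1, 5)
Function('z')(g) = Add(-7, g)
Mul(40, Add(Function('z')(Function('R')(3)), Add(n, Add(-16, 9)))) = Mul(40, Add(Add(-7, Rational(-1, 5)), Add(40, Add(-16, 9)))) = Mul(40, Add(Rational(-36, 5), Add(40, -7))) = Mul(40, Add(Rational(-36, 5), 33)) = Mul(40, Rational(129, 5)) = 1032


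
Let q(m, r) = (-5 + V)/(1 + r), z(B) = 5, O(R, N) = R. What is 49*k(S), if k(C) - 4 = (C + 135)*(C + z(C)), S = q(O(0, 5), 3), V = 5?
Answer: 33271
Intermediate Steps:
q(m, r) = 0 (q(m, r) = (-5 + 5)/(1 + r) = 0/(1 + r) = 0)
S = 0
k(C) = 4 + (5 + C)*(135 + C) (k(C) = 4 + (C + 135)*(C + 5) = 4 + (135 + C)*(5 + C) = 4 + (5 + C)*(135 + C))
49*k(S) = 49*(679 + 0**2 + 140*0) = 49*(679 + 0 + 0) = 49*679 = 33271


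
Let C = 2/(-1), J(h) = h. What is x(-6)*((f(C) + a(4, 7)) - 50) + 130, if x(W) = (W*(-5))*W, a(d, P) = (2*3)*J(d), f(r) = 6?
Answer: 3730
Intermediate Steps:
C = -2 (C = 2*(-1) = -2)
a(d, P) = 6*d (a(d, P) = (2*3)*d = 6*d)
x(W) = -5*W² (x(W) = (-5*W)*W = -5*W²)
x(-6)*((f(C) + a(4, 7)) - 50) + 130 = (-5*(-6)²)*((6 + 6*4) - 50) + 130 = (-5*36)*((6 + 24) - 50) + 130 = -180*(30 - 50) + 130 = -180*(-20) + 130 = 3600 + 130 = 3730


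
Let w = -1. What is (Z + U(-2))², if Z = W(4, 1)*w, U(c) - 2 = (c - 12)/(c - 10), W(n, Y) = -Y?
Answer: 625/36 ≈ 17.361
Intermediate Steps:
U(c) = 2 + (-12 + c)/(-10 + c) (U(c) = 2 + (c - 12)/(c - 10) = 2 + (-12 + c)/(-10 + c))
Z = 1 (Z = -1*1*(-1) = -1*(-1) = 1)
(Z + U(-2))² = (1 + (-32 + 3*(-2))/(-10 - 2))² = (1 + (-32 - 6)/(-12))² = (1 - 1/12*(-38))² = (1 + 19/6)² = (25/6)² = 625/36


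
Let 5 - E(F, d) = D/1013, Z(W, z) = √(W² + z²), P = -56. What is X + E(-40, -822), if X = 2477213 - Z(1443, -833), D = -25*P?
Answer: 2509420434/1013 - √2776138 ≈ 2.4756e+6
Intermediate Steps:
D = 1400 (D = -25*(-56) = 1400)
E(F, d) = 3665/1013 (E(F, d) = 5 - 1400/1013 = 3665/1013)
X = 2477213 - √2776138 (X = 2477213 - √(1443² + (-833)²) = 2477213 - √(2082249 + 693889) = 2477213 - √2776138 ≈ 2.4755e+6)
X + E(-40, -822) = (2477213 - √2776138) + 3665/1013 = 2509420434/1013 - √2776138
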